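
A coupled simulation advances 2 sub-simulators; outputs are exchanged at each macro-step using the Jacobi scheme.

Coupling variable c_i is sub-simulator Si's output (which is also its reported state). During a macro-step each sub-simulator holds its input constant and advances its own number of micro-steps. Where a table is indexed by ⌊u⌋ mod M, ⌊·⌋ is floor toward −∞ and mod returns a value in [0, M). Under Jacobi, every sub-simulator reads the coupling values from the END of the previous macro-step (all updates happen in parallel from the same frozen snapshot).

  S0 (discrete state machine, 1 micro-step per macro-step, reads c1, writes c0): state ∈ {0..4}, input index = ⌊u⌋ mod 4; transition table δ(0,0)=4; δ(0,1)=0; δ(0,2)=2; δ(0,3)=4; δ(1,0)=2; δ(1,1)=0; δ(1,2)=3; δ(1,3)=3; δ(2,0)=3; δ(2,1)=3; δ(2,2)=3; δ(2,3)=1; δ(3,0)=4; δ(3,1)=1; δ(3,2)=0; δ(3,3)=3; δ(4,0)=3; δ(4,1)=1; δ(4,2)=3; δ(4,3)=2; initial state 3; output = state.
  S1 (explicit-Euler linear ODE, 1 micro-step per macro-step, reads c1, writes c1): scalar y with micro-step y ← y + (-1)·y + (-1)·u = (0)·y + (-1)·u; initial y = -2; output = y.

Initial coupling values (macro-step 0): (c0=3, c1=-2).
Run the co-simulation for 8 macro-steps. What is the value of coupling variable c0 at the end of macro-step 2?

c0 at macro-step 2 = 2

macro 1: S0 reads c1=-2 → after 1×micro: 0; S1 reads c1=-2 → after 1×micro: 2 ⇒ (c0=0, c1=2)
macro 2: S0 reads c1=2 → after 1×micro: 2; S1 reads c1=2 → after 1×micro: -2 ⇒ (c0=2, c1=-2)
macro 3: S0 reads c1=-2 → after 1×micro: 3; S1 reads c1=-2 → after 1×micro: 2 ⇒ (c0=3, c1=2)
macro 4: S0 reads c1=2 → after 1×micro: 0; S1 reads c1=2 → after 1×micro: -2 ⇒ (c0=0, c1=-2)
macro 5: S0 reads c1=-2 → after 1×micro: 2; S1 reads c1=-2 → after 1×micro: 2 ⇒ (c0=2, c1=2)
macro 6: S0 reads c1=2 → after 1×micro: 3; S1 reads c1=2 → after 1×micro: -2 ⇒ (c0=3, c1=-2)
macro 7: S0 reads c1=-2 → after 1×micro: 0; S1 reads c1=-2 → after 1×micro: 2 ⇒ (c0=0, c1=2)
macro 8: S0 reads c1=2 → after 1×micro: 2; S1 reads c1=2 → after 1×micro: -2 ⇒ (c0=2, c1=-2)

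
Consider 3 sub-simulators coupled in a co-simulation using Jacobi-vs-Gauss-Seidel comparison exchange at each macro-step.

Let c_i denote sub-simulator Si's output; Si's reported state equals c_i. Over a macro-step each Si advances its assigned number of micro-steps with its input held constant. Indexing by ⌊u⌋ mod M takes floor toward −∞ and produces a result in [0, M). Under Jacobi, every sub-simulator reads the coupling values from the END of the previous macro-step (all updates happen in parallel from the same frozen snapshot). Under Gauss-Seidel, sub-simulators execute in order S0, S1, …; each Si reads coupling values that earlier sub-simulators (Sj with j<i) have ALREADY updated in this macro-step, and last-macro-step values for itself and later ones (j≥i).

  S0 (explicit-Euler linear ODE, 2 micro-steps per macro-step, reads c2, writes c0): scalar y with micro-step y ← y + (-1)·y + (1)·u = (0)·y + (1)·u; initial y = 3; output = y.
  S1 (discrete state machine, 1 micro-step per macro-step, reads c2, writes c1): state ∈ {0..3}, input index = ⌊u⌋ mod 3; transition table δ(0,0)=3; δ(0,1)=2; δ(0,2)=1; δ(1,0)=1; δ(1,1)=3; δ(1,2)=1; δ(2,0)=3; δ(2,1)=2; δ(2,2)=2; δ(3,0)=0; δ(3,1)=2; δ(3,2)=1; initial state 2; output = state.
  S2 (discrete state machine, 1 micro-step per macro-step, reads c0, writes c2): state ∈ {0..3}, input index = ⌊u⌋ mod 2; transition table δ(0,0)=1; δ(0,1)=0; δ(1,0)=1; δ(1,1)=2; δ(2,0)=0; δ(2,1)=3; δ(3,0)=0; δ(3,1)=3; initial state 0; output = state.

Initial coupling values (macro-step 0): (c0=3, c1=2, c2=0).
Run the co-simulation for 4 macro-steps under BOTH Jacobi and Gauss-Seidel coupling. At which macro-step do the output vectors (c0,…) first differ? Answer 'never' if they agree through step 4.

[Jacobi] macro 1: S0 reads c2=0 → after 2×micro: 0; S1 reads c2=0 → after 1×micro: 3; S2 reads c0=3 → after 1×micro: 0 ⇒ (c0=0, c1=3, c2=0)
[Jacobi] macro 2: S0 reads c2=0 → after 2×micro: 0; S1 reads c2=0 → after 1×micro: 0; S2 reads c0=0 → after 1×micro: 1 ⇒ (c0=0, c1=0, c2=1)
[Jacobi] macro 3: S0 reads c2=1 → after 2×micro: 1; S1 reads c2=1 → after 1×micro: 2; S2 reads c0=0 → after 1×micro: 1 ⇒ (c0=1, c1=2, c2=1)
[Jacobi] macro 4: S0 reads c2=1 → after 2×micro: 1; S1 reads c2=1 → after 1×micro: 2; S2 reads c0=1 → after 1×micro: 2 ⇒ (c0=1, c1=2, c2=2)
[Gauss-Seidel] macro 1: S0 reads c2=0 → after 2×micro: 0; S1 reads c2=0 → after 1×micro: 3; S2 reads c0=0 → after 1×micro: 1 ⇒ (c0=0, c1=3, c2=1)
[Gauss-Seidel] macro 2: S0 reads c2=1 → after 2×micro: 1; S1 reads c2=1 → after 1×micro: 2; S2 reads c0=1 → after 1×micro: 2 ⇒ (c0=1, c1=2, c2=2)
[Gauss-Seidel] macro 3: S0 reads c2=2 → after 2×micro: 2; S1 reads c2=2 → after 1×micro: 2; S2 reads c0=2 → after 1×micro: 0 ⇒ (c0=2, c1=2, c2=0)
[Gauss-Seidel] macro 4: S0 reads c2=0 → after 2×micro: 0; S1 reads c2=0 → after 1×micro: 3; S2 reads c0=0 → after 1×micro: 1 ⇒ (c0=0, c1=3, c2=1)

first divergence at macro-step: 1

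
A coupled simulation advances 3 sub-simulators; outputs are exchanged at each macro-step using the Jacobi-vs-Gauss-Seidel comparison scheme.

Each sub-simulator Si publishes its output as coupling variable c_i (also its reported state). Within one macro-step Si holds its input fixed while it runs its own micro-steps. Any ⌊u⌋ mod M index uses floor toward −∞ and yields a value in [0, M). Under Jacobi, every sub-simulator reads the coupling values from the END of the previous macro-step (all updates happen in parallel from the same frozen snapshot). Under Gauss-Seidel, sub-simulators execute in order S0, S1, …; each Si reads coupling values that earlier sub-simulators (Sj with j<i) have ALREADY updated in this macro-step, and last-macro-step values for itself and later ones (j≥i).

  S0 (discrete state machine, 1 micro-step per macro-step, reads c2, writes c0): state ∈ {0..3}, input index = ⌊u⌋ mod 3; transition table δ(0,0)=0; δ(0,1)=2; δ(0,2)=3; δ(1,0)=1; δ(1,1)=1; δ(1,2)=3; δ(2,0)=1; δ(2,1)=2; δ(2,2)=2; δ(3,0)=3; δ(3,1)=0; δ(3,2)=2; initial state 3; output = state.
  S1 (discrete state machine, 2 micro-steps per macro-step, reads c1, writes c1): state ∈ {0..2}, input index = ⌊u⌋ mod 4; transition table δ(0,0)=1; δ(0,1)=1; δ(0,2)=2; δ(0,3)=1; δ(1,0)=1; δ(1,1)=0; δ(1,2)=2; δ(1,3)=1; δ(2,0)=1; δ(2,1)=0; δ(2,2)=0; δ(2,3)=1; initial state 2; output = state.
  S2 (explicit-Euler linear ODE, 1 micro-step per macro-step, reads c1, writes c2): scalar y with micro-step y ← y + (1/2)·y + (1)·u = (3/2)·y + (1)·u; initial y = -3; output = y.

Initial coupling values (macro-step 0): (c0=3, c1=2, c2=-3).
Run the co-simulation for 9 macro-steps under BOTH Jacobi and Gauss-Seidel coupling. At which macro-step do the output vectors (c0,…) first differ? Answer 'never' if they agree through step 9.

[Jacobi] macro 1: S0 reads c2=-3 → after 1×micro: 3; S1 reads c1=2 → after 2×micro: 2; S2 reads c1=2 → after 1×micro: -5/2 ⇒ (c0=3, c1=2, c2=-5/2)
[Jacobi] macro 2: S0 reads c2=-5/2 → after 1×micro: 3; S1 reads c1=2 → after 2×micro: 2; S2 reads c1=2 → after 1×micro: -7/4 ⇒ (c0=3, c1=2, c2=-7/4)
[Jacobi] macro 3: S0 reads c2=-7/4 → after 1×micro: 0; S1 reads c1=2 → after 2×micro: 2; S2 reads c1=2 → after 1×micro: -5/8 ⇒ (c0=0, c1=2, c2=-5/8)
[Jacobi] macro 4: S0 reads c2=-5/8 → after 1×micro: 3; S1 reads c1=2 → after 2×micro: 2; S2 reads c1=2 → after 1×micro: 17/16 ⇒ (c0=3, c1=2, c2=17/16)
[Jacobi] macro 5: S0 reads c2=17/16 → after 1×micro: 0; S1 reads c1=2 → after 2×micro: 2; S2 reads c1=2 → after 1×micro: 115/32 ⇒ (c0=0, c1=2, c2=115/32)
[Jacobi] macro 6: S0 reads c2=115/32 → after 1×micro: 0; S1 reads c1=2 → after 2×micro: 2; S2 reads c1=2 → after 1×micro: 473/64 ⇒ (c0=0, c1=2, c2=473/64)
[Jacobi] macro 7: S0 reads c2=473/64 → after 1×micro: 2; S1 reads c1=2 → after 2×micro: 2; S2 reads c1=2 → after 1×micro: 1675/128 ⇒ (c0=2, c1=2, c2=1675/128)
[Jacobi] macro 8: S0 reads c2=1675/128 → after 1×micro: 2; S1 reads c1=2 → after 2×micro: 2; S2 reads c1=2 → after 1×micro: 5537/256 ⇒ (c0=2, c1=2, c2=5537/256)
[Jacobi] macro 9: S0 reads c2=5537/256 → after 1×micro: 1; S1 reads c1=2 → after 2×micro: 2; S2 reads c1=2 → after 1×micro: 17635/512 ⇒ (c0=1, c1=2, c2=17635/512)
[Gauss-Seidel] macro 1: S0 reads c2=-3 → after 1×micro: 3; S1 reads c1=2 → after 2×micro: 2; S2 reads c1=2 → after 1×micro: -5/2 ⇒ (c0=3, c1=2, c2=-5/2)
[Gauss-Seidel] macro 2: S0 reads c2=-5/2 → after 1×micro: 3; S1 reads c1=2 → after 2×micro: 2; S2 reads c1=2 → after 1×micro: -7/4 ⇒ (c0=3, c1=2, c2=-7/4)
[Gauss-Seidel] macro 3: S0 reads c2=-7/4 → after 1×micro: 0; S1 reads c1=2 → after 2×micro: 2; S2 reads c1=2 → after 1×micro: -5/8 ⇒ (c0=0, c1=2, c2=-5/8)
[Gauss-Seidel] macro 4: S0 reads c2=-5/8 → after 1×micro: 3; S1 reads c1=2 → after 2×micro: 2; S2 reads c1=2 → after 1×micro: 17/16 ⇒ (c0=3, c1=2, c2=17/16)
[Gauss-Seidel] macro 5: S0 reads c2=17/16 → after 1×micro: 0; S1 reads c1=2 → after 2×micro: 2; S2 reads c1=2 → after 1×micro: 115/32 ⇒ (c0=0, c1=2, c2=115/32)
[Gauss-Seidel] macro 6: S0 reads c2=115/32 → after 1×micro: 0; S1 reads c1=2 → after 2×micro: 2; S2 reads c1=2 → after 1×micro: 473/64 ⇒ (c0=0, c1=2, c2=473/64)
[Gauss-Seidel] macro 7: S0 reads c2=473/64 → after 1×micro: 2; S1 reads c1=2 → after 2×micro: 2; S2 reads c1=2 → after 1×micro: 1675/128 ⇒ (c0=2, c1=2, c2=1675/128)
[Gauss-Seidel] macro 8: S0 reads c2=1675/128 → after 1×micro: 2; S1 reads c1=2 → after 2×micro: 2; S2 reads c1=2 → after 1×micro: 5537/256 ⇒ (c0=2, c1=2, c2=5537/256)
[Gauss-Seidel] macro 9: S0 reads c2=5537/256 → after 1×micro: 1; S1 reads c1=2 → after 2×micro: 2; S2 reads c1=2 → after 1×micro: 17635/512 ⇒ (c0=1, c1=2, c2=17635/512)

first divergence at macro-step: never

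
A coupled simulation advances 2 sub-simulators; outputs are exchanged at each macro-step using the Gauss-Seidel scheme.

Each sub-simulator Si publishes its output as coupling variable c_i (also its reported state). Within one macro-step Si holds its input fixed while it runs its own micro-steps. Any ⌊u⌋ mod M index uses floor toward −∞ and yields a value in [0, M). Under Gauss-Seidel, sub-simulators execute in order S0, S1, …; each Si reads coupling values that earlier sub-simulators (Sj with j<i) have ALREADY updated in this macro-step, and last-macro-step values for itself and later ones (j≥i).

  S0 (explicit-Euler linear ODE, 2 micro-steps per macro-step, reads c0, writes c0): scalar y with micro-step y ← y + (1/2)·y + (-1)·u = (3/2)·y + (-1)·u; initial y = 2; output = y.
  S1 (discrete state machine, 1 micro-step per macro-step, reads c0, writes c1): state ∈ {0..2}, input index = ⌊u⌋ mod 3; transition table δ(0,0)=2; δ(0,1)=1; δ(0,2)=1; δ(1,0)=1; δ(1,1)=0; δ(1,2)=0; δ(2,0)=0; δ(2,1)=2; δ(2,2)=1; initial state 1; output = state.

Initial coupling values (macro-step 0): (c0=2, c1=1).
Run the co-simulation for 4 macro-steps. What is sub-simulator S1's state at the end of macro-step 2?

macro 1: S0 reads c0=2 → after 2×micro: -1/2; S1 reads c0=-1/2 → after 1×micro: 0 ⇒ (c0=-1/2, c1=0)
macro 2: S0 reads c0=-1/2 → after 2×micro: 1/8; S1 reads c0=1/8 → after 1×micro: 2 ⇒ (c0=1/8, c1=2)
macro 3: S0 reads c0=1/8 → after 2×micro: -1/32; S1 reads c0=-1/32 → after 1×micro: 1 ⇒ (c0=-1/32, c1=1)
macro 4: S0 reads c0=-1/32 → after 2×micro: 1/128; S1 reads c0=1/128 → after 1×micro: 1 ⇒ (c0=1/128, c1=1)

S1 state at macro-step 2 = 2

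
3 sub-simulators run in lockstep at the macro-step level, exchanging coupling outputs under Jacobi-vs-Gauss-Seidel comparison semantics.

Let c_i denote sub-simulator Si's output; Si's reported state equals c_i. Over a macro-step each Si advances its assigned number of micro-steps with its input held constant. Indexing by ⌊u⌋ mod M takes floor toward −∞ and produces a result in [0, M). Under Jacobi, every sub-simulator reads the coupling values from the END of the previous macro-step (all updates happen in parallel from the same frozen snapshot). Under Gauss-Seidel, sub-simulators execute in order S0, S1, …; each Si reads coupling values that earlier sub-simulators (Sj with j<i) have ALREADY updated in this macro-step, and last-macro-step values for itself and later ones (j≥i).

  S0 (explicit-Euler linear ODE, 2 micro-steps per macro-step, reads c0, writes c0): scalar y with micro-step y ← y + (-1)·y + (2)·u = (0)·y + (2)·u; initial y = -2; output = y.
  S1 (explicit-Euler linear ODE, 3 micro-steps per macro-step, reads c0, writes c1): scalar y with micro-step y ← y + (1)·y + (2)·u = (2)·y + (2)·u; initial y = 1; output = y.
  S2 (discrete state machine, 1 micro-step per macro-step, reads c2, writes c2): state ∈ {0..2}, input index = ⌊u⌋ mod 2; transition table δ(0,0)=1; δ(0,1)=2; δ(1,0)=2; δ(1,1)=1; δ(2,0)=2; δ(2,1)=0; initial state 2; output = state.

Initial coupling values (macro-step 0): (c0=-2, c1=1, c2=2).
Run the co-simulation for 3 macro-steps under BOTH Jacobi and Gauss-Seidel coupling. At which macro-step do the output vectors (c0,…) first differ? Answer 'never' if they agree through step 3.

[Jacobi] macro 1: S0 reads c0=-2 → after 2×micro: -4; S1 reads c0=-2 → after 3×micro: -20; S2 reads c2=2 → after 1×micro: 2 ⇒ (c0=-4, c1=-20, c2=2)
[Jacobi] macro 2: S0 reads c0=-4 → after 2×micro: -8; S1 reads c0=-4 → after 3×micro: -216; S2 reads c2=2 → after 1×micro: 2 ⇒ (c0=-8, c1=-216, c2=2)
[Jacobi] macro 3: S0 reads c0=-8 → after 2×micro: -16; S1 reads c0=-8 → after 3×micro: -1840; S2 reads c2=2 → after 1×micro: 2 ⇒ (c0=-16, c1=-1840, c2=2)
[Gauss-Seidel] macro 1: S0 reads c0=-2 → after 2×micro: -4; S1 reads c0=-4 → after 3×micro: -48; S2 reads c2=2 → after 1×micro: 2 ⇒ (c0=-4, c1=-48, c2=2)
[Gauss-Seidel] macro 2: S0 reads c0=-4 → after 2×micro: -8; S1 reads c0=-8 → after 3×micro: -496; S2 reads c2=2 → after 1×micro: 2 ⇒ (c0=-8, c1=-496, c2=2)
[Gauss-Seidel] macro 3: S0 reads c0=-8 → after 2×micro: -16; S1 reads c0=-16 → after 3×micro: -4192; S2 reads c2=2 → after 1×micro: 2 ⇒ (c0=-16, c1=-4192, c2=2)

first divergence at macro-step: 1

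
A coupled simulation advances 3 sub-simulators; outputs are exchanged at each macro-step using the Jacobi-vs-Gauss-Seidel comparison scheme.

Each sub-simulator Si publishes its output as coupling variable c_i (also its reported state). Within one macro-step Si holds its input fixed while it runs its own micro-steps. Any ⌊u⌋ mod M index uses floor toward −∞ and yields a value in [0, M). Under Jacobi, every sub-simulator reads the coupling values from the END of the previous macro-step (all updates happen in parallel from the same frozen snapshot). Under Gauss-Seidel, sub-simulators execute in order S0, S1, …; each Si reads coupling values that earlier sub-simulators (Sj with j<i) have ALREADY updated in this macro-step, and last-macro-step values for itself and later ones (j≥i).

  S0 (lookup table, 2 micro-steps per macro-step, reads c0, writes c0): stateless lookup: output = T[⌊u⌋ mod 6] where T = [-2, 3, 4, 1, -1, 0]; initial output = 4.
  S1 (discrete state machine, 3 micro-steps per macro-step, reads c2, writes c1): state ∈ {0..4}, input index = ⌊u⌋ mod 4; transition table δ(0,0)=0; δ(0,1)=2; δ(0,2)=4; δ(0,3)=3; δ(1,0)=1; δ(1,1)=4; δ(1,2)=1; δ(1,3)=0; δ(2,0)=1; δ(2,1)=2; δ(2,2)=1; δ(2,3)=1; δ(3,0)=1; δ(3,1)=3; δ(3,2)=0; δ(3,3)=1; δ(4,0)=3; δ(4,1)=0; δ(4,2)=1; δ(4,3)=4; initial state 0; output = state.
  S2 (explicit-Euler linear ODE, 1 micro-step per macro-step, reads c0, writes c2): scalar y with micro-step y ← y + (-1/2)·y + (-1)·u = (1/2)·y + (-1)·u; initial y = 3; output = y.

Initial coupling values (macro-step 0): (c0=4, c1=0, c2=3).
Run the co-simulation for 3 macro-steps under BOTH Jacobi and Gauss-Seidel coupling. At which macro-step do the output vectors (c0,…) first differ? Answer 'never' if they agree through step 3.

first divergence at macro-step: 1

[Jacobi] macro 1: S0 reads c0=4 → after 2×micro: -1; S1 reads c2=3 → after 3×micro: 0; S2 reads c0=4 → after 1×micro: -5/2 ⇒ (c0=-1, c1=0, c2=-5/2)
[Jacobi] macro 2: S0 reads c0=-1 → after 2×micro: 0; S1 reads c2=-5/2 → after 3×micro: 2; S2 reads c0=-1 → after 1×micro: -1/4 ⇒ (c0=0, c1=2, c2=-1/4)
[Jacobi] macro 3: S0 reads c0=0 → after 2×micro: -2; S1 reads c2=-1/4 → after 3×micro: 3; S2 reads c0=0 → after 1×micro: -1/8 ⇒ (c0=-2, c1=3, c2=-1/8)
[Gauss-Seidel] macro 1: S0 reads c0=4 → after 2×micro: -1; S1 reads c2=3 → after 3×micro: 0; S2 reads c0=-1 → after 1×micro: 5/2 ⇒ (c0=-1, c1=0, c2=5/2)
[Gauss-Seidel] macro 2: S0 reads c0=-1 → after 2×micro: 0; S1 reads c2=5/2 → after 3×micro: 1; S2 reads c0=0 → after 1×micro: 5/4 ⇒ (c0=0, c1=1, c2=5/4)
[Gauss-Seidel] macro 3: S0 reads c0=0 → after 2×micro: -2; S1 reads c2=5/4 → after 3×micro: 2; S2 reads c0=-2 → after 1×micro: 21/8 ⇒ (c0=-2, c1=2, c2=21/8)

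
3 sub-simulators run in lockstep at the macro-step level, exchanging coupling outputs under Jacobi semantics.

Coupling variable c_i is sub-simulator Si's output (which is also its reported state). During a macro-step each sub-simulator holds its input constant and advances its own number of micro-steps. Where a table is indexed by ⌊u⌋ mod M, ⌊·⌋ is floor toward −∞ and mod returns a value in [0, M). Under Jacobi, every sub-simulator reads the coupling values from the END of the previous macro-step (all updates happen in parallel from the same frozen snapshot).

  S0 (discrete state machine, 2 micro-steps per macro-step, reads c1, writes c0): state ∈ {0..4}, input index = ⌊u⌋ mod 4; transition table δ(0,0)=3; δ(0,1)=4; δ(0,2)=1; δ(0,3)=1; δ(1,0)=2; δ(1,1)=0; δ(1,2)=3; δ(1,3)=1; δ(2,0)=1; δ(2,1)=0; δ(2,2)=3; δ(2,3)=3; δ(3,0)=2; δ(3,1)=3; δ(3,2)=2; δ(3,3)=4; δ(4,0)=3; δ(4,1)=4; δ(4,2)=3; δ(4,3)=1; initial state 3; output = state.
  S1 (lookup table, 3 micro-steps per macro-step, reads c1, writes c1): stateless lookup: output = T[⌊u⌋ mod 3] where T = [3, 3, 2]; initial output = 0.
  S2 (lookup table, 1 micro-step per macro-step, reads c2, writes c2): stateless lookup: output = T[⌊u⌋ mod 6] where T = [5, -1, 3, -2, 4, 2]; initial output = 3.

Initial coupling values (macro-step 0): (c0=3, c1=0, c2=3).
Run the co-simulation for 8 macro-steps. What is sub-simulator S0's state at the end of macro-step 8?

S0 state at macro-step 8 = 1

macro 1: S0 reads c1=0 → after 2×micro: 1; S1 reads c1=0 → after 3×micro: 3; S2 reads c2=3 → after 1×micro: -2 ⇒ (c0=1, c1=3, c2=-2)
macro 2: S0 reads c1=3 → after 2×micro: 1; S1 reads c1=3 → after 3×micro: 3; S2 reads c2=-2 → after 1×micro: 4 ⇒ (c0=1, c1=3, c2=4)
macro 3: S0 reads c1=3 → after 2×micro: 1; S1 reads c1=3 → after 3×micro: 3; S2 reads c2=4 → after 1×micro: 4 ⇒ (c0=1, c1=3, c2=4)
macro 4: S0 reads c1=3 → after 2×micro: 1; S1 reads c1=3 → after 3×micro: 3; S2 reads c2=4 → after 1×micro: 4 ⇒ (c0=1, c1=3, c2=4)
macro 5: S0 reads c1=3 → after 2×micro: 1; S1 reads c1=3 → after 3×micro: 3; S2 reads c2=4 → after 1×micro: 4 ⇒ (c0=1, c1=3, c2=4)
macro 6: S0 reads c1=3 → after 2×micro: 1; S1 reads c1=3 → after 3×micro: 3; S2 reads c2=4 → after 1×micro: 4 ⇒ (c0=1, c1=3, c2=4)
macro 7: S0 reads c1=3 → after 2×micro: 1; S1 reads c1=3 → after 3×micro: 3; S2 reads c2=4 → after 1×micro: 4 ⇒ (c0=1, c1=3, c2=4)
macro 8: S0 reads c1=3 → after 2×micro: 1; S1 reads c1=3 → after 3×micro: 3; S2 reads c2=4 → after 1×micro: 4 ⇒ (c0=1, c1=3, c2=4)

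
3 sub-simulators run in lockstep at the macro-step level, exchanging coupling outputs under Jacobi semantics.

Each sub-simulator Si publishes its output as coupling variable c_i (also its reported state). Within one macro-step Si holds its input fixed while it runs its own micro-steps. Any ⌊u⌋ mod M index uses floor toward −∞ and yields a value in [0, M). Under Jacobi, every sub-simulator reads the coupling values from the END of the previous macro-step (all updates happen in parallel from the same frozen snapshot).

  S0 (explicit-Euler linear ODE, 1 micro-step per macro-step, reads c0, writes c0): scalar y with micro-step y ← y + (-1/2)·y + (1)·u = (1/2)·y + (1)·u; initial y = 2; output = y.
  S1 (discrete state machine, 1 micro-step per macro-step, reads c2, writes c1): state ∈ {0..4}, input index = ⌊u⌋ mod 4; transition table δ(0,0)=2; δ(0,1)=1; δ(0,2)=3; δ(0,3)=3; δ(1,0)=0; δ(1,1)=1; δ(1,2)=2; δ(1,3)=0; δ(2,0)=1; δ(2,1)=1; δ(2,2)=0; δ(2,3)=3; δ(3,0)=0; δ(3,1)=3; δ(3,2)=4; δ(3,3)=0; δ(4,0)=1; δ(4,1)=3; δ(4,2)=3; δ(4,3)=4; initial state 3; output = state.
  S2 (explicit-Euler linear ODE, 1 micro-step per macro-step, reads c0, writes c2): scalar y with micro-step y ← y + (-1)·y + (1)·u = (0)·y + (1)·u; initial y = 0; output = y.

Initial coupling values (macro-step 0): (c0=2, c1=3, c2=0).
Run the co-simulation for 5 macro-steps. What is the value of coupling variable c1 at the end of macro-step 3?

macro 1: S0 reads c0=2 → after 1×micro: 3; S1 reads c2=0 → after 1×micro: 0; S2 reads c0=2 → after 1×micro: 2 ⇒ (c0=3, c1=0, c2=2)
macro 2: S0 reads c0=3 → after 1×micro: 9/2; S1 reads c2=2 → after 1×micro: 3; S2 reads c0=3 → after 1×micro: 3 ⇒ (c0=9/2, c1=3, c2=3)
macro 3: S0 reads c0=9/2 → after 1×micro: 27/4; S1 reads c2=3 → after 1×micro: 0; S2 reads c0=9/2 → after 1×micro: 9/2 ⇒ (c0=27/4, c1=0, c2=9/2)
macro 4: S0 reads c0=27/4 → after 1×micro: 81/8; S1 reads c2=9/2 → after 1×micro: 2; S2 reads c0=27/4 → after 1×micro: 27/4 ⇒ (c0=81/8, c1=2, c2=27/4)
macro 5: S0 reads c0=81/8 → after 1×micro: 243/16; S1 reads c2=27/4 → after 1×micro: 0; S2 reads c0=81/8 → after 1×micro: 81/8 ⇒ (c0=243/16, c1=0, c2=81/8)

c1 at macro-step 3 = 0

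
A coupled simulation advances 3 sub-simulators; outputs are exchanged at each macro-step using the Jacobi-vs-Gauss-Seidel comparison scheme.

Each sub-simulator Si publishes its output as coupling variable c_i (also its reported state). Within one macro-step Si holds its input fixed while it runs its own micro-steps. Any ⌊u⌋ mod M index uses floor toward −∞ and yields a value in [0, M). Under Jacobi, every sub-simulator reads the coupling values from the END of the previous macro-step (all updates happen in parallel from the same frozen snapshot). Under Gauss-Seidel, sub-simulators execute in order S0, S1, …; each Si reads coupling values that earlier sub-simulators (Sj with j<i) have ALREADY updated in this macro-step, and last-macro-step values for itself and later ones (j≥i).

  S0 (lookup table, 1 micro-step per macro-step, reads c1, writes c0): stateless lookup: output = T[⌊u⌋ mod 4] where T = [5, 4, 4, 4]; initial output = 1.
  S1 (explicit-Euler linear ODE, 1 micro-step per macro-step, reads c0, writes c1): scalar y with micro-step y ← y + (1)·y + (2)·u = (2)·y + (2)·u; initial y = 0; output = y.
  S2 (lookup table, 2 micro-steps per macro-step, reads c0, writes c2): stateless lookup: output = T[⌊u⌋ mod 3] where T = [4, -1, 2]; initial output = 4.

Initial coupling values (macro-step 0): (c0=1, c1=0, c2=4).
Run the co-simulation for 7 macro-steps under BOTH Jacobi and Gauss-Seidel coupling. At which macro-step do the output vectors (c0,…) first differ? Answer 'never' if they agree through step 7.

[Jacobi] macro 1: S0 reads c1=0 → after 1×micro: 5; S1 reads c0=1 → after 1×micro: 2; S2 reads c0=1 → after 2×micro: -1 ⇒ (c0=5, c1=2, c2=-1)
[Jacobi] macro 2: S0 reads c1=2 → after 1×micro: 4; S1 reads c0=5 → after 1×micro: 14; S2 reads c0=5 → after 2×micro: 2 ⇒ (c0=4, c1=14, c2=2)
[Jacobi] macro 3: S0 reads c1=14 → after 1×micro: 4; S1 reads c0=4 → after 1×micro: 36; S2 reads c0=4 → after 2×micro: -1 ⇒ (c0=4, c1=36, c2=-1)
[Jacobi] macro 4: S0 reads c1=36 → after 1×micro: 5; S1 reads c0=4 → after 1×micro: 80; S2 reads c0=4 → after 2×micro: -1 ⇒ (c0=5, c1=80, c2=-1)
[Jacobi] macro 5: S0 reads c1=80 → after 1×micro: 5; S1 reads c0=5 → after 1×micro: 170; S2 reads c0=5 → after 2×micro: 2 ⇒ (c0=5, c1=170, c2=2)
[Jacobi] macro 6: S0 reads c1=170 → after 1×micro: 4; S1 reads c0=5 → after 1×micro: 350; S2 reads c0=5 → after 2×micro: 2 ⇒ (c0=4, c1=350, c2=2)
[Jacobi] macro 7: S0 reads c1=350 → after 1×micro: 4; S1 reads c0=4 → after 1×micro: 708; S2 reads c0=4 → after 2×micro: -1 ⇒ (c0=4, c1=708, c2=-1)
[Gauss-Seidel] macro 1: S0 reads c1=0 → after 1×micro: 5; S1 reads c0=5 → after 1×micro: 10; S2 reads c0=5 → after 2×micro: 2 ⇒ (c0=5, c1=10, c2=2)
[Gauss-Seidel] macro 2: S0 reads c1=10 → after 1×micro: 4; S1 reads c0=4 → after 1×micro: 28; S2 reads c0=4 → after 2×micro: -1 ⇒ (c0=4, c1=28, c2=-1)
[Gauss-Seidel] macro 3: S0 reads c1=28 → after 1×micro: 5; S1 reads c0=5 → after 1×micro: 66; S2 reads c0=5 → after 2×micro: 2 ⇒ (c0=5, c1=66, c2=2)
[Gauss-Seidel] macro 4: S0 reads c1=66 → after 1×micro: 4; S1 reads c0=4 → after 1×micro: 140; S2 reads c0=4 → after 2×micro: -1 ⇒ (c0=4, c1=140, c2=-1)
[Gauss-Seidel] macro 5: S0 reads c1=140 → after 1×micro: 5; S1 reads c0=5 → after 1×micro: 290; S2 reads c0=5 → after 2×micro: 2 ⇒ (c0=5, c1=290, c2=2)
[Gauss-Seidel] macro 6: S0 reads c1=290 → after 1×micro: 4; S1 reads c0=4 → after 1×micro: 588; S2 reads c0=4 → after 2×micro: -1 ⇒ (c0=4, c1=588, c2=-1)
[Gauss-Seidel] macro 7: S0 reads c1=588 → after 1×micro: 5; S1 reads c0=5 → after 1×micro: 1186; S2 reads c0=5 → after 2×micro: 2 ⇒ (c0=5, c1=1186, c2=2)

first divergence at macro-step: 1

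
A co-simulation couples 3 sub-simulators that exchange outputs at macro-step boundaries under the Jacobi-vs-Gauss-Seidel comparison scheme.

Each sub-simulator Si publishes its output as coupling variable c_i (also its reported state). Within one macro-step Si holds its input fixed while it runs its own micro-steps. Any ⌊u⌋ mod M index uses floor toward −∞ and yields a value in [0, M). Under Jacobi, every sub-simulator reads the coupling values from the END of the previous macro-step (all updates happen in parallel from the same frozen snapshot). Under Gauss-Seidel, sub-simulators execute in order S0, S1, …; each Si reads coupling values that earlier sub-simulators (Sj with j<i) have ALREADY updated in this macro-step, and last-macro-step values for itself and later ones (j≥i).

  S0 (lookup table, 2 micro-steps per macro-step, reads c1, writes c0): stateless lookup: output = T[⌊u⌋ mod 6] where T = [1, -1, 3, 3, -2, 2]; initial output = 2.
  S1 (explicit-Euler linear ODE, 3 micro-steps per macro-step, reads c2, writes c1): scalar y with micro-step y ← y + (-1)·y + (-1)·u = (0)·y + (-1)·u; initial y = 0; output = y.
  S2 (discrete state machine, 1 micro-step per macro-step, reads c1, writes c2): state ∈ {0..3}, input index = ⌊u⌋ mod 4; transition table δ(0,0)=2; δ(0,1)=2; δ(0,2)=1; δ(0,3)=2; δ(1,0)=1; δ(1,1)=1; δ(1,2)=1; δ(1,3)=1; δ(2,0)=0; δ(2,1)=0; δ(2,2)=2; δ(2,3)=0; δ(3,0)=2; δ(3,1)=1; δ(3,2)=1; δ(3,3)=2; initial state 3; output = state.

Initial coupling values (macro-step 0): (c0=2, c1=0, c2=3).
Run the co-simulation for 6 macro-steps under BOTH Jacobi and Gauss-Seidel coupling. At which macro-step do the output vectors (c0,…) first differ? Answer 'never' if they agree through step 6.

[Jacobi] macro 1: S0 reads c1=0 → after 2×micro: 1; S1 reads c2=3 → after 3×micro: -3; S2 reads c1=0 → after 1×micro: 2 ⇒ (c0=1, c1=-3, c2=2)
[Jacobi] macro 2: S0 reads c1=-3 → after 2×micro: 3; S1 reads c2=2 → after 3×micro: -2; S2 reads c1=-3 → after 1×micro: 0 ⇒ (c0=3, c1=-2, c2=0)
[Jacobi] macro 3: S0 reads c1=-2 → after 2×micro: -2; S1 reads c2=0 → after 3×micro: 0; S2 reads c1=-2 → after 1×micro: 1 ⇒ (c0=-2, c1=0, c2=1)
[Jacobi] macro 4: S0 reads c1=0 → after 2×micro: 1; S1 reads c2=1 → after 3×micro: -1; S2 reads c1=0 → after 1×micro: 1 ⇒ (c0=1, c1=-1, c2=1)
[Jacobi] macro 5: S0 reads c1=-1 → after 2×micro: 2; S1 reads c2=1 → after 3×micro: -1; S2 reads c1=-1 → after 1×micro: 1 ⇒ (c0=2, c1=-1, c2=1)
[Jacobi] macro 6: S0 reads c1=-1 → after 2×micro: 2; S1 reads c2=1 → after 3×micro: -1; S2 reads c1=-1 → after 1×micro: 1 ⇒ (c0=2, c1=-1, c2=1)
[Gauss-Seidel] macro 1: S0 reads c1=0 → after 2×micro: 1; S1 reads c2=3 → after 3×micro: -3; S2 reads c1=-3 → after 1×micro: 1 ⇒ (c0=1, c1=-3, c2=1)
[Gauss-Seidel] macro 2: S0 reads c1=-3 → after 2×micro: 3; S1 reads c2=1 → after 3×micro: -1; S2 reads c1=-1 → after 1×micro: 1 ⇒ (c0=3, c1=-1, c2=1)
[Gauss-Seidel] macro 3: S0 reads c1=-1 → after 2×micro: 2; S1 reads c2=1 → after 3×micro: -1; S2 reads c1=-1 → after 1×micro: 1 ⇒ (c0=2, c1=-1, c2=1)
[Gauss-Seidel] macro 4: S0 reads c1=-1 → after 2×micro: 2; S1 reads c2=1 → after 3×micro: -1; S2 reads c1=-1 → after 1×micro: 1 ⇒ (c0=2, c1=-1, c2=1)
[Gauss-Seidel] macro 5: S0 reads c1=-1 → after 2×micro: 2; S1 reads c2=1 → after 3×micro: -1; S2 reads c1=-1 → after 1×micro: 1 ⇒ (c0=2, c1=-1, c2=1)
[Gauss-Seidel] macro 6: S0 reads c1=-1 → after 2×micro: 2; S1 reads c2=1 → after 3×micro: -1; S2 reads c1=-1 → after 1×micro: 1 ⇒ (c0=2, c1=-1, c2=1)

first divergence at macro-step: 1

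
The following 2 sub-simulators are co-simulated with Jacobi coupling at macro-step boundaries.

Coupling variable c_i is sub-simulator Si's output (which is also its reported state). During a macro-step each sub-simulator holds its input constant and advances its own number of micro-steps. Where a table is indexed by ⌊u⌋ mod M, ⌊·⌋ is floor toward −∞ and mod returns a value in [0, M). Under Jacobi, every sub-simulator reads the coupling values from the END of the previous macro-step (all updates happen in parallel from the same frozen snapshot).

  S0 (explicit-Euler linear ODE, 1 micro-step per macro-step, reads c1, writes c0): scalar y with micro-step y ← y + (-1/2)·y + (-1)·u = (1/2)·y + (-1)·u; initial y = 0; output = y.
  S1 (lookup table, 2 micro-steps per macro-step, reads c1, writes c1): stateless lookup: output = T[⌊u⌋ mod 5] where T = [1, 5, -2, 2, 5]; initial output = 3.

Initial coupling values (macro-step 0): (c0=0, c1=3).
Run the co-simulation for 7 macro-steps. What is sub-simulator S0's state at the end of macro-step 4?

macro 1: S0 reads c1=3 → after 1×micro: -3; S1 reads c1=3 → after 2×micro: 2 ⇒ (c0=-3, c1=2)
macro 2: S0 reads c1=2 → after 1×micro: -7/2; S1 reads c1=2 → after 2×micro: -2 ⇒ (c0=-7/2, c1=-2)
macro 3: S0 reads c1=-2 → after 1×micro: 1/4; S1 reads c1=-2 → after 2×micro: 2 ⇒ (c0=1/4, c1=2)
macro 4: S0 reads c1=2 → after 1×micro: -15/8; S1 reads c1=2 → after 2×micro: -2 ⇒ (c0=-15/8, c1=-2)
macro 5: S0 reads c1=-2 → after 1×micro: 17/16; S1 reads c1=-2 → after 2×micro: 2 ⇒ (c0=17/16, c1=2)
macro 6: S0 reads c1=2 → after 1×micro: -47/32; S1 reads c1=2 → after 2×micro: -2 ⇒ (c0=-47/32, c1=-2)
macro 7: S0 reads c1=-2 → after 1×micro: 81/64; S1 reads c1=-2 → after 2×micro: 2 ⇒ (c0=81/64, c1=2)

S0 state at macro-step 4 = -15/8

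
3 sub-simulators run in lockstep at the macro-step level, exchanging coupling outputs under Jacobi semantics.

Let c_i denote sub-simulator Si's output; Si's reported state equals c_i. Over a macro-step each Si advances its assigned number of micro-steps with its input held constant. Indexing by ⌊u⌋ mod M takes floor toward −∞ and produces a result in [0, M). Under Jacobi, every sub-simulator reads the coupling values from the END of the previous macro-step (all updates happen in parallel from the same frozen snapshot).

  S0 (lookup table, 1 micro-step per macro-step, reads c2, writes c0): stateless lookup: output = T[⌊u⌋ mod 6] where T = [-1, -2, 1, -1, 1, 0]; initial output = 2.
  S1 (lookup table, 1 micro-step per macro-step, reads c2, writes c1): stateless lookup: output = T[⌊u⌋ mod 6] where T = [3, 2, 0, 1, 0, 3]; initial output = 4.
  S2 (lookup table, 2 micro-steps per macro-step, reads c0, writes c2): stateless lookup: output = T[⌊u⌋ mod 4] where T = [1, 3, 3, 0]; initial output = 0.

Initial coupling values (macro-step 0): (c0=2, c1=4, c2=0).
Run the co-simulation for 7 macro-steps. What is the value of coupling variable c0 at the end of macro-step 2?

c0 at macro-step 2 = -1

macro 1: S0 reads c2=0 → after 1×micro: -1; S1 reads c2=0 → after 1×micro: 3; S2 reads c0=2 → after 2×micro: 3 ⇒ (c0=-1, c1=3, c2=3)
macro 2: S0 reads c2=3 → after 1×micro: -1; S1 reads c2=3 → after 1×micro: 1; S2 reads c0=-1 → after 2×micro: 0 ⇒ (c0=-1, c1=1, c2=0)
macro 3: S0 reads c2=0 → after 1×micro: -1; S1 reads c2=0 → after 1×micro: 3; S2 reads c0=-1 → after 2×micro: 0 ⇒ (c0=-1, c1=3, c2=0)
macro 4: S0 reads c2=0 → after 1×micro: -1; S1 reads c2=0 → after 1×micro: 3; S2 reads c0=-1 → after 2×micro: 0 ⇒ (c0=-1, c1=3, c2=0)
macro 5: S0 reads c2=0 → after 1×micro: -1; S1 reads c2=0 → after 1×micro: 3; S2 reads c0=-1 → after 2×micro: 0 ⇒ (c0=-1, c1=3, c2=0)
macro 6: S0 reads c2=0 → after 1×micro: -1; S1 reads c2=0 → after 1×micro: 3; S2 reads c0=-1 → after 2×micro: 0 ⇒ (c0=-1, c1=3, c2=0)
macro 7: S0 reads c2=0 → after 1×micro: -1; S1 reads c2=0 → after 1×micro: 3; S2 reads c0=-1 → after 2×micro: 0 ⇒ (c0=-1, c1=3, c2=0)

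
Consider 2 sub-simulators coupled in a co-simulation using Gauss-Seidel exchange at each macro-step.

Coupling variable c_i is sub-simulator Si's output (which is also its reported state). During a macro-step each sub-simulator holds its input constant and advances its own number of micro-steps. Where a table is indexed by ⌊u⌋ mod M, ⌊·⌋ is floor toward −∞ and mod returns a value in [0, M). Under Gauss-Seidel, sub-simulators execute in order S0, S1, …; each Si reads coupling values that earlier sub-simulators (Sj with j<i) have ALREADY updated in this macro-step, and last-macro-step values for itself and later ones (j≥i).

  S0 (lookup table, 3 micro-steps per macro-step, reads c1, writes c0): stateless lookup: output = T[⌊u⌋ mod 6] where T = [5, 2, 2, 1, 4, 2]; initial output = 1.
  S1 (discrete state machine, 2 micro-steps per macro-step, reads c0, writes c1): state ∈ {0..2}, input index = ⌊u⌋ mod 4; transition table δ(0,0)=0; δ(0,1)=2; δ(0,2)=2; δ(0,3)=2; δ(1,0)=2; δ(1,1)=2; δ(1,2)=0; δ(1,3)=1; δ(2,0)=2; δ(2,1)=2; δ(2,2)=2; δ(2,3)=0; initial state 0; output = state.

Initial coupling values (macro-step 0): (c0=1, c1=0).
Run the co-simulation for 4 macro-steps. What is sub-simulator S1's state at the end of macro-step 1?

macro 1: S0 reads c1=0 → after 3×micro: 5; S1 reads c0=5 → after 2×micro: 2 ⇒ (c0=5, c1=2)
macro 2: S0 reads c1=2 → after 3×micro: 2; S1 reads c0=2 → after 2×micro: 2 ⇒ (c0=2, c1=2)
macro 3: S0 reads c1=2 → after 3×micro: 2; S1 reads c0=2 → after 2×micro: 2 ⇒ (c0=2, c1=2)
macro 4: S0 reads c1=2 → after 3×micro: 2; S1 reads c0=2 → after 2×micro: 2 ⇒ (c0=2, c1=2)

S1 state at macro-step 1 = 2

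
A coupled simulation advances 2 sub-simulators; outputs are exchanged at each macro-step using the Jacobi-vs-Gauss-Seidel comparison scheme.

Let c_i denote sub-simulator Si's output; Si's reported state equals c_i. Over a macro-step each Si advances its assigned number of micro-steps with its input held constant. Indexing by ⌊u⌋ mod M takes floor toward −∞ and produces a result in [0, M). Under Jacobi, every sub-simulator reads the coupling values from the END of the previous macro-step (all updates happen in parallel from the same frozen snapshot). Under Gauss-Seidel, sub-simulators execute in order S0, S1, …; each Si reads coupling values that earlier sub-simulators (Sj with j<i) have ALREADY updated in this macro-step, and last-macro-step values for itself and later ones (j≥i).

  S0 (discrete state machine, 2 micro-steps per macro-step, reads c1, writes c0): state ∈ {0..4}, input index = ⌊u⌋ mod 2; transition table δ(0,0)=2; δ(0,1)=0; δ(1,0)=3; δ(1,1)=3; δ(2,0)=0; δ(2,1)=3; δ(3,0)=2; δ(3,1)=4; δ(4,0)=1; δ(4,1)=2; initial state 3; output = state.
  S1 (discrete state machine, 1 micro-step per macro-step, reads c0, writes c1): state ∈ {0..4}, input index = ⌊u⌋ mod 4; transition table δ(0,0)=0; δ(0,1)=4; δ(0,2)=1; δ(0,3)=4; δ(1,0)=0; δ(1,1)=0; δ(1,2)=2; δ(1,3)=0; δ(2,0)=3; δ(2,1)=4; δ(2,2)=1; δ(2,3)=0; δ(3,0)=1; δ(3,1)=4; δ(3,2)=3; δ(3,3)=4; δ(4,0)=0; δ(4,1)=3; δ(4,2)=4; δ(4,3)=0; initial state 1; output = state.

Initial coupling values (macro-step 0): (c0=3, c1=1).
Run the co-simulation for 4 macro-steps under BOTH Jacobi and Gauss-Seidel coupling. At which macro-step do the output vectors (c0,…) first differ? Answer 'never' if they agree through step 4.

[Jacobi] macro 1: S0 reads c1=1 → after 2×micro: 2; S1 reads c0=3 → after 1×micro: 0 ⇒ (c0=2, c1=0)
[Jacobi] macro 2: S0 reads c1=0 → after 2×micro: 2; S1 reads c0=2 → after 1×micro: 1 ⇒ (c0=2, c1=1)
[Jacobi] macro 3: S0 reads c1=1 → after 2×micro: 4; S1 reads c0=2 → after 1×micro: 2 ⇒ (c0=4, c1=2)
[Jacobi] macro 4: S0 reads c1=2 → after 2×micro: 3; S1 reads c0=4 → after 1×micro: 3 ⇒ (c0=3, c1=3)
[Gauss-Seidel] macro 1: S0 reads c1=1 → after 2×micro: 2; S1 reads c0=2 → after 1×micro: 2 ⇒ (c0=2, c1=2)
[Gauss-Seidel] macro 2: S0 reads c1=2 → after 2×micro: 2; S1 reads c0=2 → after 1×micro: 1 ⇒ (c0=2, c1=1)
[Gauss-Seidel] macro 3: S0 reads c1=1 → after 2×micro: 4; S1 reads c0=4 → after 1×micro: 0 ⇒ (c0=4, c1=0)
[Gauss-Seidel] macro 4: S0 reads c1=0 → after 2×micro: 3; S1 reads c0=3 → after 1×micro: 4 ⇒ (c0=3, c1=4)

first divergence at macro-step: 1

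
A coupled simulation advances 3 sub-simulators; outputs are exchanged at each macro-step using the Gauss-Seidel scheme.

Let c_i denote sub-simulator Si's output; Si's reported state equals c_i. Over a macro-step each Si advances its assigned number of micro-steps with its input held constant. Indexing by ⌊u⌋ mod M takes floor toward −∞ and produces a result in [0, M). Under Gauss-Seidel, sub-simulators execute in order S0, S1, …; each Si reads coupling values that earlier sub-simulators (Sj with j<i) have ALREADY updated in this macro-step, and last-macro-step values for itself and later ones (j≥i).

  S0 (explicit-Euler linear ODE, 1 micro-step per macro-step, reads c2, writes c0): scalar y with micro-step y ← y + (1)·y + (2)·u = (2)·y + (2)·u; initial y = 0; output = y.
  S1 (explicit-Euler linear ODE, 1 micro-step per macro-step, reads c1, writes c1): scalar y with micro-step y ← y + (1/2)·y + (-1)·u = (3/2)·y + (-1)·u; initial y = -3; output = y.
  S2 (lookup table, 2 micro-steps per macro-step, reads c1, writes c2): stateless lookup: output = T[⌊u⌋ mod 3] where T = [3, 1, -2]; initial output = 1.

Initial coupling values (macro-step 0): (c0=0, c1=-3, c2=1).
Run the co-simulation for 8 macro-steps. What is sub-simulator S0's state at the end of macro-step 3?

S0 state at macro-step 3 = 8

macro 1: S0 reads c2=1 → after 1×micro: 2; S1 reads c1=-3 → after 1×micro: -3/2; S2 reads c1=-3/2 → after 2×micro: 1 ⇒ (c0=2, c1=-3/2, c2=1)
macro 2: S0 reads c2=1 → after 1×micro: 6; S1 reads c1=-3/2 → after 1×micro: -3/4; S2 reads c1=-3/4 → after 2×micro: -2 ⇒ (c0=6, c1=-3/4, c2=-2)
macro 3: S0 reads c2=-2 → after 1×micro: 8; S1 reads c1=-3/4 → after 1×micro: -3/8; S2 reads c1=-3/8 → after 2×micro: -2 ⇒ (c0=8, c1=-3/8, c2=-2)
macro 4: S0 reads c2=-2 → after 1×micro: 12; S1 reads c1=-3/8 → after 1×micro: -3/16; S2 reads c1=-3/16 → after 2×micro: -2 ⇒ (c0=12, c1=-3/16, c2=-2)
macro 5: S0 reads c2=-2 → after 1×micro: 20; S1 reads c1=-3/16 → after 1×micro: -3/32; S2 reads c1=-3/32 → after 2×micro: -2 ⇒ (c0=20, c1=-3/32, c2=-2)
macro 6: S0 reads c2=-2 → after 1×micro: 36; S1 reads c1=-3/32 → after 1×micro: -3/64; S2 reads c1=-3/64 → after 2×micro: -2 ⇒ (c0=36, c1=-3/64, c2=-2)
macro 7: S0 reads c2=-2 → after 1×micro: 68; S1 reads c1=-3/64 → after 1×micro: -3/128; S2 reads c1=-3/128 → after 2×micro: -2 ⇒ (c0=68, c1=-3/128, c2=-2)
macro 8: S0 reads c2=-2 → after 1×micro: 132; S1 reads c1=-3/128 → after 1×micro: -3/256; S2 reads c1=-3/256 → after 2×micro: -2 ⇒ (c0=132, c1=-3/256, c2=-2)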